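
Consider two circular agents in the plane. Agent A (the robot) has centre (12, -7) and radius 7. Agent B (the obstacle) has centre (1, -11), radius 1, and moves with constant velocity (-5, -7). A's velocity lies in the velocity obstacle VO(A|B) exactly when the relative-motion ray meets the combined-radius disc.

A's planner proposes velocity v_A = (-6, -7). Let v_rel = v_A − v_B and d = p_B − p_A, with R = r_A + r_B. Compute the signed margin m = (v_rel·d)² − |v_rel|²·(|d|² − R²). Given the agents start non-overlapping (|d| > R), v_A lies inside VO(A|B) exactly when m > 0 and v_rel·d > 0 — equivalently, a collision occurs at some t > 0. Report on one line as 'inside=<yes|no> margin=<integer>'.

d = (-11, -4),  |d|² = 137;  R = 7+1 = 8,  c = 137−8² = 73
v_rel = (-1, 0),  |v_rel|² = 1;  v_rel·d = (-1)·(-11) + (0)·(-4) = 11
1·t² − 22·t + 73 = 0  ⇒  m = 11² − 1·73 = 48
m = 48 > 0,  v_rel·d = 11 > 0  ⇒  inside

inside=yes margin=48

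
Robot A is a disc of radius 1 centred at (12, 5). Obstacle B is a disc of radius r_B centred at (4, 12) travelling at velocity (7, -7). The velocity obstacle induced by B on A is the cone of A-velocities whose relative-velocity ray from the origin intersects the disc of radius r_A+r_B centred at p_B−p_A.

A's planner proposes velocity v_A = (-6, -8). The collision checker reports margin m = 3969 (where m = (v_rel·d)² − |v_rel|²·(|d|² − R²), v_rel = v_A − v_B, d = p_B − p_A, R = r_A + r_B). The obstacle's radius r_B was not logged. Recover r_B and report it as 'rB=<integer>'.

m = 3969
d = (-8, 7);  v_rel = (-13, -1),  |v_rel|² = 170
v_rel×d = (-13)·(7) − (-1)·(-8) = -99
since m = R²·170 − (-99)²:  R² = (9801 + 3969) / 170 = 81
R = √81 = 9  ⇒  r_B = 9 − 1 = 8

rB=8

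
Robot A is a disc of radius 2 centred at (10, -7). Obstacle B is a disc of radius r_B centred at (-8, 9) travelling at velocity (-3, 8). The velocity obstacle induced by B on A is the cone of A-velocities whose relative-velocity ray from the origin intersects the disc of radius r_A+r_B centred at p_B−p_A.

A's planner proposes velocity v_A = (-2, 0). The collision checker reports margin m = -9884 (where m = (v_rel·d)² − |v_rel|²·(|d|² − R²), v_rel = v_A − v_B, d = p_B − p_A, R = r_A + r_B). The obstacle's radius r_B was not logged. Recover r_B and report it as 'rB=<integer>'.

m = -9884
d = (-18, 16);  v_rel = (1, -8),  |v_rel|² = 65
v_rel×d = (1)·(16) − (-8)·(-18) = -128
since m = R²·65 − (-128)²:  R² = (16384 + -9884) / 65 = 100
R = √100 = 10  ⇒  r_B = 10 − 2 = 8

rB=8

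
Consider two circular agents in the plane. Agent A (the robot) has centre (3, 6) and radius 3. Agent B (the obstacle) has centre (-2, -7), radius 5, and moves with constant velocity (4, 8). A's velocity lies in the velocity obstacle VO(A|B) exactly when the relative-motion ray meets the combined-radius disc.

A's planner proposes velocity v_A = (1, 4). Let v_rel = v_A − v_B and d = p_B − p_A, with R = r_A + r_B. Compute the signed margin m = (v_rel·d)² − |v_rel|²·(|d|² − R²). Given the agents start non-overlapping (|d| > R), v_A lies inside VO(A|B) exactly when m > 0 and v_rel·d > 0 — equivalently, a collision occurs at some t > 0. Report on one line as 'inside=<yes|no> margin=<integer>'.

d = (-5, -13),  |d|² = 194;  R = 3+5 = 8,  c = 194−8² = 130
v_rel = (-3, -4),  |v_rel|² = 25;  v_rel·d = (-3)·(-5) + (-4)·(-13) = 67
25·t² − 134·t + 130 = 0  ⇒  m = 67² − 25·130 = 1239
m = 1239 > 0,  v_rel·d = 67 > 0  ⇒  inside

inside=yes margin=1239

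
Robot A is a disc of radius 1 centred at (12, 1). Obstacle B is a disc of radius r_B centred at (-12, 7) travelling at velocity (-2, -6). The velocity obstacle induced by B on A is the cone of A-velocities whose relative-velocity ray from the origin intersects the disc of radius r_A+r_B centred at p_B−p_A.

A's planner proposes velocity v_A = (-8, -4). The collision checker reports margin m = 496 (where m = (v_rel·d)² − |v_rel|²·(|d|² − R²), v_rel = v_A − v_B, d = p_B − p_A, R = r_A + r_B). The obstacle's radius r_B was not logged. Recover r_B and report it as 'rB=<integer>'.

m = 496
d = (-24, 6);  v_rel = (-6, 2),  |v_rel|² = 40
v_rel×d = (-6)·(6) − (2)·(-24) = 12
since m = R²·40 − 12²:  R² = (144 + 496) / 40 = 16
R = √16 = 4  ⇒  r_B = 4 − 1 = 3

rB=3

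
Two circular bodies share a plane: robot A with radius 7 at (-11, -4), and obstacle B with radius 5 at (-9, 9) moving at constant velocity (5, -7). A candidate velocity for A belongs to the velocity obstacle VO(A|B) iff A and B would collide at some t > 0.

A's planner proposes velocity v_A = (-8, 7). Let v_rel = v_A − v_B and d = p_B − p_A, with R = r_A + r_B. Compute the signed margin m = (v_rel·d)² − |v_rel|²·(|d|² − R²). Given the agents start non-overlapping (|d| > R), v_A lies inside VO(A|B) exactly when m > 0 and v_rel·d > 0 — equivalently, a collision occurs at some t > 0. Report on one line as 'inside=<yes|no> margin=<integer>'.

d = (2, 13),  |d|² = 173;  R = 7+5 = 12,  c = 173−12² = 29
v_rel = (-13, 14),  |v_rel|² = 365;  v_rel·d = (-13)·(2) + (14)·(13) = 156
365·t² − 312·t + 29 = 0  ⇒  m = 156² − 365·29 = 13751
m = 13751 > 0,  v_rel·d = 156 > 0  ⇒  inside

inside=yes margin=13751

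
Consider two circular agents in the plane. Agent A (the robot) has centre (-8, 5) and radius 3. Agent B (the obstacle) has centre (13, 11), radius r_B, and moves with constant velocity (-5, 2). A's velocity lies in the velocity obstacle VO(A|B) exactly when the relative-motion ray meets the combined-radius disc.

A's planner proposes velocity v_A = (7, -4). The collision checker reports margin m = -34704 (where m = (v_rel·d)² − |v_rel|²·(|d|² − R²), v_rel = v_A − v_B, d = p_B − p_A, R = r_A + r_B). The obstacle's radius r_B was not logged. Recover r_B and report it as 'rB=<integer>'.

m = -34704
d = (21, 6);  v_rel = (12, -6),  |v_rel|² = 180
v_rel×d = (12)·(6) − (-6)·(21) = 198
since m = R²·180 − 198²:  R² = (39204 + -34704) / 180 = 25
R = √25 = 5  ⇒  r_B = 5 − 3 = 2

rB=2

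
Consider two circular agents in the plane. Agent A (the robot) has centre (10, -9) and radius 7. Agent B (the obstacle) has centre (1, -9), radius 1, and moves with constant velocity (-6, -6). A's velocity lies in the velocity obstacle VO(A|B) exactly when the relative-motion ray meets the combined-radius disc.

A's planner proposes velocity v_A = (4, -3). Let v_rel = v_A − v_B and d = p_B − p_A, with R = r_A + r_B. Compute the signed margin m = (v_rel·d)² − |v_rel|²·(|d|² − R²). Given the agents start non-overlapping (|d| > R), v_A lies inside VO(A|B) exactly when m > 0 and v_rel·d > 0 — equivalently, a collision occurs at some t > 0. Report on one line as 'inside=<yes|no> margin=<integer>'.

d = (-9, 0),  |d|² = 81;  R = 7+1 = 8,  c = 81−8² = 17
v_rel = (10, 3),  |v_rel|² = 109;  v_rel·d = (10)·(-9) + (3)·(0) = -90
109·t² + 180·t + 17 = 0  ⇒  m = (-90)² − 109·17 = 6247
m = 6247 > 0,  v_rel·d = -90 < 0  ⇒  outside

inside=no margin=6247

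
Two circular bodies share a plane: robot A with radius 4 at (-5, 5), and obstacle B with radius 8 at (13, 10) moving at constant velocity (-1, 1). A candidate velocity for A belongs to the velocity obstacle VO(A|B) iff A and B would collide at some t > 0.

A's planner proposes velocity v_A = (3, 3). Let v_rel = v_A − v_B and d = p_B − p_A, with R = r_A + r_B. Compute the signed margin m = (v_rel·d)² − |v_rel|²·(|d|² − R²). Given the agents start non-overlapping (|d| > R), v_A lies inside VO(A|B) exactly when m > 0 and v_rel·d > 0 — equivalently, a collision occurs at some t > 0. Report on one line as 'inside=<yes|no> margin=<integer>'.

d = (18, 5),  |d|² = 349;  R = 4+8 = 12,  c = 349−12² = 205
v_rel = (4, 2),  |v_rel|² = 20;  v_rel·d = (4)·(18) + (2)·(5) = 82
20·t² − 164·t + 205 = 0  ⇒  m = 82² − 20·205 = 2624
m = 2624 > 0,  v_rel·d = 82 > 0  ⇒  inside

inside=yes margin=2624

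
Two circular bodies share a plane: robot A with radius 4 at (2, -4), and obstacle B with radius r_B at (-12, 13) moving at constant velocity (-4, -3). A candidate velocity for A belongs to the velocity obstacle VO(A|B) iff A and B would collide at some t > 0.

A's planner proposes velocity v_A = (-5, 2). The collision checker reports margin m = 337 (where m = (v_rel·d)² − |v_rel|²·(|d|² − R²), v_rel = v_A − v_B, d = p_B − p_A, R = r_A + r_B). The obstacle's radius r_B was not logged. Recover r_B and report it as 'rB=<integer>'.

m = 337
d = (-14, 17);  v_rel = (-1, 5),  |v_rel|² = 26
v_rel×d = (-1)·(17) − (5)·(-14) = 53
since m = R²·26 − 53²:  R² = (2809 + 337) / 26 = 121
R = √121 = 11  ⇒  r_B = 11 − 4 = 7

rB=7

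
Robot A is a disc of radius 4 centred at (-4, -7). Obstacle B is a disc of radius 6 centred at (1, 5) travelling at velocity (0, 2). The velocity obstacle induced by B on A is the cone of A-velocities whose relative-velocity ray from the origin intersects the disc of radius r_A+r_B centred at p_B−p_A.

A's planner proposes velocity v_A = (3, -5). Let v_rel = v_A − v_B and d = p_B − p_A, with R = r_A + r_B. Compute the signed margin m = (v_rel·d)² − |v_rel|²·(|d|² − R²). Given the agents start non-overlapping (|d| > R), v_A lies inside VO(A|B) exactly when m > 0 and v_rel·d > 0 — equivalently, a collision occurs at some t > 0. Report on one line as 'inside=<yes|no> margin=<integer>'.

d = (5, 12),  |d|² = 169;  R = 4+6 = 10,  c = 169−10² = 69
v_rel = (3, -7),  |v_rel|² = 58;  v_rel·d = (3)·(5) + (-7)·(12) = -69
58·t² + 138·t + 69 = 0  ⇒  m = (-69)² − 58·69 = 759
m = 759 > 0,  v_rel·d = -69 < 0  ⇒  outside

inside=no margin=759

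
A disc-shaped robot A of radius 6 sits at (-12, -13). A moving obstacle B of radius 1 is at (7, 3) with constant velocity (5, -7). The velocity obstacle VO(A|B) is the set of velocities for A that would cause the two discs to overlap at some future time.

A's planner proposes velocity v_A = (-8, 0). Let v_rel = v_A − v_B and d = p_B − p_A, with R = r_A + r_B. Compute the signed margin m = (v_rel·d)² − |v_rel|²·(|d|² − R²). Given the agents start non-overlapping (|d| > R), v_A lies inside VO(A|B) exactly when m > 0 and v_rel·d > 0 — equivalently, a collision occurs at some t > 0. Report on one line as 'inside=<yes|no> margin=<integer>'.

d = (19, 16),  |d|² = 617;  R = 6+1 = 7,  c = 617−7² = 568
v_rel = (-13, 7),  |v_rel|² = 218;  v_rel·d = (-13)·(19) + (7)·(16) = -135
218·t² + 270·t + 568 = 0  ⇒  m = (-135)² − 218·568 = -105599
m = -105599 < 0,  v_rel·d = -135 < 0  ⇒  outside

inside=no margin=-105599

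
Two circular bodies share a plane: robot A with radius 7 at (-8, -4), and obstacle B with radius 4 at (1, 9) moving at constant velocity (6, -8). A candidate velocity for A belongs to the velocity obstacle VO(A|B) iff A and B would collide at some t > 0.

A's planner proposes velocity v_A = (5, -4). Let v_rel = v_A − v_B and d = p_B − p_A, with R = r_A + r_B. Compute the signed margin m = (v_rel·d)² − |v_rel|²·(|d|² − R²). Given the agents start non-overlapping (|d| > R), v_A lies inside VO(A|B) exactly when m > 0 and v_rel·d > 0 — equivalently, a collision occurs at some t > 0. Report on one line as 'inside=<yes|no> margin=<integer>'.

d = (9, 13),  |d|² = 250;  R = 7+4 = 11,  c = 250−11² = 129
v_rel = (-1, 4),  |v_rel|² = 17;  v_rel·d = (-1)·(9) + (4)·(13) = 43
17·t² − 86·t + 129 = 0  ⇒  m = 43² − 17·129 = -344
m = -344 < 0,  v_rel·d = 43 > 0  ⇒  outside

inside=no margin=-344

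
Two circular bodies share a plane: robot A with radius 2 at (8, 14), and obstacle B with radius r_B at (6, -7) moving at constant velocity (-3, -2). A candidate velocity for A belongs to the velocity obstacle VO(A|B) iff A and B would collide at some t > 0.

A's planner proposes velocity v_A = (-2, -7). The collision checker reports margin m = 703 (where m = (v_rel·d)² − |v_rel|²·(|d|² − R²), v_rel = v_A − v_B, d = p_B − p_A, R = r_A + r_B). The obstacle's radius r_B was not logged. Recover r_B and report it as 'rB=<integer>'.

m = 703
d = (-2, -21);  v_rel = (1, -5),  |v_rel|² = 26
v_rel×d = (1)·(-21) − (-5)·(-2) = -31
since m = R²·26 − (-31)²:  R² = (961 + 703) / 26 = 64
R = √64 = 8  ⇒  r_B = 8 − 2 = 6

rB=6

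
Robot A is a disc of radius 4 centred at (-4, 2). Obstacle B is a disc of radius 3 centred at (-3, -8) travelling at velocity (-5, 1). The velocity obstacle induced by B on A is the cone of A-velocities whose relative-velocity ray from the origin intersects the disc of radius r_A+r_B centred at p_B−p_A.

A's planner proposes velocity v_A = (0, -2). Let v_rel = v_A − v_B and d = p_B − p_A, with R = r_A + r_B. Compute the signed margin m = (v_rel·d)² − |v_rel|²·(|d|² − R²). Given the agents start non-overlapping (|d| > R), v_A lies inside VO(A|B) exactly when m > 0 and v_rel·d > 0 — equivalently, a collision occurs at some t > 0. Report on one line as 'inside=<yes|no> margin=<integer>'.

d = (1, -10),  |d|² = 101;  R = 4+3 = 7,  c = 101−7² = 52
v_rel = (5, -3),  |v_rel|² = 34;  v_rel·d = (5)·(1) + (-3)·(-10) = 35
34·t² − 70·t + 52 = 0  ⇒  m = 35² − 34·52 = -543
m = -543 < 0,  v_rel·d = 35 > 0  ⇒  outside

inside=no margin=-543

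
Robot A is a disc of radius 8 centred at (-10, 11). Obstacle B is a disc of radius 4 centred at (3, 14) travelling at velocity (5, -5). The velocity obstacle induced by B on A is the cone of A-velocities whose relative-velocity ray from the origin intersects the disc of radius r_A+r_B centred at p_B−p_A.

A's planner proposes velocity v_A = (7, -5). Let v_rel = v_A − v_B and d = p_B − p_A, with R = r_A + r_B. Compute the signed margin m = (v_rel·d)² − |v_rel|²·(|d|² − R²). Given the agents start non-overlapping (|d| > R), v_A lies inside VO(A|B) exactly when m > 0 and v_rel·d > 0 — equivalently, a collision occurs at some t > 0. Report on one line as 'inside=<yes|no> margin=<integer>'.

d = (13, 3),  |d|² = 178;  R = 8+4 = 12,  c = 178−12² = 34
v_rel = (2, 0),  |v_rel|² = 4;  v_rel·d = (2)·(13) + (0)·(3) = 26
4·t² − 52·t + 34 = 0  ⇒  m = 26² − 4·34 = 540
m = 540 > 0,  v_rel·d = 26 > 0  ⇒  inside

inside=yes margin=540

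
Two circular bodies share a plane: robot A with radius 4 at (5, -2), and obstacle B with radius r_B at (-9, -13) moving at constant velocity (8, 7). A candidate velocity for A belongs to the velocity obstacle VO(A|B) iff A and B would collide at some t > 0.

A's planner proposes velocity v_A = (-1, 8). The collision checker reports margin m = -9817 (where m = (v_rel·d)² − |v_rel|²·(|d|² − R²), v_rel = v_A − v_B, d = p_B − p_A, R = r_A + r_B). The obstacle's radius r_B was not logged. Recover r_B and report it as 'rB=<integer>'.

m = -9817
d = (-14, -11);  v_rel = (-9, 1),  |v_rel|² = 82
v_rel×d = (-9)·(-11) − (1)·(-14) = 113
since m = R²·82 − 113²:  R² = (12769 + -9817) / 82 = 36
R = √36 = 6  ⇒  r_B = 6 − 4 = 2

rB=2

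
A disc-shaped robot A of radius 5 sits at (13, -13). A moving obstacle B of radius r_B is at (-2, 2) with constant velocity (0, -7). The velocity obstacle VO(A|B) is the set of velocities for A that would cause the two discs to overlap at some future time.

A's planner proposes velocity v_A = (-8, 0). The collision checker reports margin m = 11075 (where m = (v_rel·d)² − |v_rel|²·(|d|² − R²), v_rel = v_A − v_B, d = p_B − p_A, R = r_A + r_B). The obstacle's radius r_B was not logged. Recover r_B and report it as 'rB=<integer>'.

m = 11075
d = (-15, 15);  v_rel = (-8, 7),  |v_rel|² = 113
v_rel×d = (-8)·(15) − (7)·(-15) = -15
since m = R²·113 − (-15)²:  R² = (225 + 11075) / 113 = 100
R = √100 = 10  ⇒  r_B = 10 − 5 = 5

rB=5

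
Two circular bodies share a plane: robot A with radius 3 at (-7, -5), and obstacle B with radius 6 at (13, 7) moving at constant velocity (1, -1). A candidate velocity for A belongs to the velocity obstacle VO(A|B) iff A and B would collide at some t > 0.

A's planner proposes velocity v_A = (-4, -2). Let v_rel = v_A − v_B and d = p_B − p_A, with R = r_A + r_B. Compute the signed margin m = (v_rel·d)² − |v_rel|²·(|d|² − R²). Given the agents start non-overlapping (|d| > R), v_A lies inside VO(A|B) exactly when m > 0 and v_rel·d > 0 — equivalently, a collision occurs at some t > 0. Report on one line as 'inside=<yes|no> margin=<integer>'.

d = (20, 12),  |d|² = 544;  R = 3+6 = 9,  c = 544−9² = 463
v_rel = (-5, -1),  |v_rel|² = 26;  v_rel·d = (-5)·(20) + (-1)·(12) = -112
26·t² + 224·t + 463 = 0  ⇒  m = (-112)² − 26·463 = 506
m = 506 > 0,  v_rel·d = -112 < 0  ⇒  outside

inside=no margin=506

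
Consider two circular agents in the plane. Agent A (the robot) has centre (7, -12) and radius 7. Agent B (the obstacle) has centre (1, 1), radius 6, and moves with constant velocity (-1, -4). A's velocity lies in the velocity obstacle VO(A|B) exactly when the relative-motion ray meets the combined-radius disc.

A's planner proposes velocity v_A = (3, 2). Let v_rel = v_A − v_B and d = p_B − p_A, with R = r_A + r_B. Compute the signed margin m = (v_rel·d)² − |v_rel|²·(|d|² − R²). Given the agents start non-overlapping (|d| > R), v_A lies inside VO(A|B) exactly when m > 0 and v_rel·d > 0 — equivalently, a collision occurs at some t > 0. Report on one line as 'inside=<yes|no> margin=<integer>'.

d = (-6, 13),  |d|² = 205;  R = 7+6 = 13,  c = 205−13² = 36
v_rel = (4, 6),  |v_rel|² = 52;  v_rel·d = (4)·(-6) + (6)·(13) = 54
52·t² − 108·t + 36 = 0  ⇒  m = 54² − 52·36 = 1044
m = 1044 > 0,  v_rel·d = 54 > 0  ⇒  inside

inside=yes margin=1044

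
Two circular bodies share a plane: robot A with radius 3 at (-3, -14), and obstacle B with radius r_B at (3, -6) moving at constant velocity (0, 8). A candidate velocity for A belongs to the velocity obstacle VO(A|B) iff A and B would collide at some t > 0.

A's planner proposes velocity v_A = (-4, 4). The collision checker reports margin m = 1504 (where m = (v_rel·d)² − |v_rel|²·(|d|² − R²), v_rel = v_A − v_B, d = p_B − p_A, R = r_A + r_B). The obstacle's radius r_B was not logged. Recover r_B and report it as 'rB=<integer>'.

m = 1504
d = (6, 8);  v_rel = (-4, -4),  |v_rel|² = 32
v_rel×d = (-4)·(8) − (-4)·(6) = -8
since m = R²·32 − (-8)²:  R² = (64 + 1504) / 32 = 49
R = √49 = 7  ⇒  r_B = 7 − 3 = 4

rB=4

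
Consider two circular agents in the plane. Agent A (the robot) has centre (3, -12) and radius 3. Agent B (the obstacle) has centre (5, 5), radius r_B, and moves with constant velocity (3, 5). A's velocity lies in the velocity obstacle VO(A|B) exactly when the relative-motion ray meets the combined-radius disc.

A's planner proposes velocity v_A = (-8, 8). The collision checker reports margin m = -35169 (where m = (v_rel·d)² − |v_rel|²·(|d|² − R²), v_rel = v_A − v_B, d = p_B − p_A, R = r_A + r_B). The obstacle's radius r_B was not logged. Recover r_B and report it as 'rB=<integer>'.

m = -35169
d = (2, 17);  v_rel = (-11, 3),  |v_rel|² = 130
v_rel×d = (-11)·(17) − (3)·(2) = -193
since m = R²·130 − (-193)²:  R² = (37249 + -35169) / 130 = 16
R = √16 = 4  ⇒  r_B = 4 − 3 = 1

rB=1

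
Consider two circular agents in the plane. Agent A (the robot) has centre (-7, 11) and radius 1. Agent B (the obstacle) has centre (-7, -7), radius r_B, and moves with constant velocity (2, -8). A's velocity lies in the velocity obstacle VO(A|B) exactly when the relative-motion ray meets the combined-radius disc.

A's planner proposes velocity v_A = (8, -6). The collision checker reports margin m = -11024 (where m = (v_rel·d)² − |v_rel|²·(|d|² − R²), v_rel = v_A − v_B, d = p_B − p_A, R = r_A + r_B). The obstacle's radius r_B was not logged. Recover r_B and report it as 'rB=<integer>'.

m = -11024
d = (0, -18);  v_rel = (6, 2),  |v_rel|² = 40
v_rel×d = (6)·(-18) − (2)·(0) = -108
since m = R²·40 − (-108)²:  R² = (11664 + -11024) / 40 = 16
R = √16 = 4  ⇒  r_B = 4 − 1 = 3

rB=3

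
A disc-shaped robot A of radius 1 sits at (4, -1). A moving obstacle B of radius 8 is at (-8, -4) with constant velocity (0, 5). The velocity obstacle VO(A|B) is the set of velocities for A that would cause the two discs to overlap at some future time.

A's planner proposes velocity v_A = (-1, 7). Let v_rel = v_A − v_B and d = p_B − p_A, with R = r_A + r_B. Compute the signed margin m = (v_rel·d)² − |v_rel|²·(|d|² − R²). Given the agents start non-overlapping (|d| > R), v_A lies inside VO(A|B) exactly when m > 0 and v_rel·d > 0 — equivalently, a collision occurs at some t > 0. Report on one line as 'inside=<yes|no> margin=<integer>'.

d = (-12, -3),  |d|² = 153;  R = 1+8 = 9,  c = 153−9² = 72
v_rel = (-1, 2),  |v_rel|² = 5;  v_rel·d = (-1)·(-12) + (2)·(-3) = 6
5·t² − 12·t + 72 = 0  ⇒  m = 6² − 5·72 = -324
m = -324 < 0,  v_rel·d = 6 > 0  ⇒  outside

inside=no margin=-324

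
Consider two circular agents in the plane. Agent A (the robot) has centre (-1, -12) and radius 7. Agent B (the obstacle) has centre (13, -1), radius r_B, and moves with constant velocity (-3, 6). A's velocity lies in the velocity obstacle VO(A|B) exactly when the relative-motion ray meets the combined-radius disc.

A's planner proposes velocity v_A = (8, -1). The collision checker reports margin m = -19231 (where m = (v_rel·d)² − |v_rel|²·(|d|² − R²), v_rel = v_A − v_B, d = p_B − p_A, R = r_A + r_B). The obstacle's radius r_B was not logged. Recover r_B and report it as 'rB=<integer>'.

m = -19231
d = (14, 11);  v_rel = (11, -7),  |v_rel|² = 170
v_rel×d = (11)·(11) − (-7)·(14) = 219
since m = R²·170 − 219²:  R² = (47961 + -19231) / 170 = 169
R = √169 = 13  ⇒  r_B = 13 − 7 = 6

rB=6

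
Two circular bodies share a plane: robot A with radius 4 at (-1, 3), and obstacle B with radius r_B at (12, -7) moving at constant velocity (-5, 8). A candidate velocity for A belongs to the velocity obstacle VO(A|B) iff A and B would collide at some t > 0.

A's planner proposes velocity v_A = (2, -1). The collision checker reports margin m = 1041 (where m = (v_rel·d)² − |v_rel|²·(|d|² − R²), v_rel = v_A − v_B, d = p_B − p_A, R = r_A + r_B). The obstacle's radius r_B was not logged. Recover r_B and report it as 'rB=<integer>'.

m = 1041
d = (13, -10);  v_rel = (7, -9),  |v_rel|² = 130
v_rel×d = (7)·(-10) − (-9)·(13) = 47
since m = R²·130 − 47²:  R² = (2209 + 1041) / 130 = 25
R = √25 = 5  ⇒  r_B = 5 − 4 = 1

rB=1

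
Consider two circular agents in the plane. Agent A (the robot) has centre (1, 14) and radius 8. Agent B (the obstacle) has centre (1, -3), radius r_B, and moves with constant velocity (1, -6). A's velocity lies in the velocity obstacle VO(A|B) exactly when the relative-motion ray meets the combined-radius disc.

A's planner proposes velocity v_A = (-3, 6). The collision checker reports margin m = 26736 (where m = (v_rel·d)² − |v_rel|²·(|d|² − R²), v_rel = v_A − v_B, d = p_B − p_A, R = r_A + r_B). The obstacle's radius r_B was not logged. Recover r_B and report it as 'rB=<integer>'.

m = 26736
d = (0, -17);  v_rel = (-4, 12),  |v_rel|² = 160
v_rel×d = (-4)·(-17) − (12)·(0) = 68
since m = R²·160 − 68²:  R² = (4624 + 26736) / 160 = 196
R = √196 = 14  ⇒  r_B = 14 − 8 = 6

rB=6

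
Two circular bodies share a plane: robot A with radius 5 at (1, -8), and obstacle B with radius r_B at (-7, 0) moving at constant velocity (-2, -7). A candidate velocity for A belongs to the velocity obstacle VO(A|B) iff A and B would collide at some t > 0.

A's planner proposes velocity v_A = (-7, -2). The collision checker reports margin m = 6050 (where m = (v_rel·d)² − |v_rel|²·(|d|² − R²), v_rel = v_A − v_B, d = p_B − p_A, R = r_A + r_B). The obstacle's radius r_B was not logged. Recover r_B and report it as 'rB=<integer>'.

m = 6050
d = (-8, 8);  v_rel = (-5, 5),  |v_rel|² = 50
v_rel×d = (-5)·(8) − (5)·(-8) = 0
since m = R²·50 − 0²:  R² = (0 + 6050) / 50 = 121
R = √121 = 11  ⇒  r_B = 11 − 5 = 6

rB=6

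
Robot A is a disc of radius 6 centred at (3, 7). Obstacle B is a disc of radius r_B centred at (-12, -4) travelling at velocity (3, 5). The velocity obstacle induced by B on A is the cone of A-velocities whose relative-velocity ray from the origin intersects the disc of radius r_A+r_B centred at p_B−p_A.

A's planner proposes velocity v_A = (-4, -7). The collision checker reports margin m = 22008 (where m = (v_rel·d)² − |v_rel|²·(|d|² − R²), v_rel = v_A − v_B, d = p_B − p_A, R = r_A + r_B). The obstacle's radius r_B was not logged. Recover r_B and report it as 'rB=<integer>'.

m = 22008
d = (-15, -11);  v_rel = (-7, -12),  |v_rel|² = 193
v_rel×d = (-7)·(-11) − (-12)·(-15) = -103
since m = R²·193 − (-103)²:  R² = (10609 + 22008) / 193 = 169
R = √169 = 13  ⇒  r_B = 13 − 6 = 7

rB=7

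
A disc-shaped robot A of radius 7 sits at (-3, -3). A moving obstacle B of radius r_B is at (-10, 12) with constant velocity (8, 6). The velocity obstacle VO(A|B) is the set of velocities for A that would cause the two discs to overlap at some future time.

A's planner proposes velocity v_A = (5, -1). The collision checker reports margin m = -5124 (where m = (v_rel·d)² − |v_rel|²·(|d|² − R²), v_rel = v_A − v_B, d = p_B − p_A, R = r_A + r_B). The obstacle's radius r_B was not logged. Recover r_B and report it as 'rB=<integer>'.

m = -5124
d = (-7, 15);  v_rel = (-3, -7),  |v_rel|² = 58
v_rel×d = (-3)·(15) − (-7)·(-7) = -94
since m = R²·58 − (-94)²:  R² = (8836 + -5124) / 58 = 64
R = √64 = 8  ⇒  r_B = 8 − 7 = 1

rB=1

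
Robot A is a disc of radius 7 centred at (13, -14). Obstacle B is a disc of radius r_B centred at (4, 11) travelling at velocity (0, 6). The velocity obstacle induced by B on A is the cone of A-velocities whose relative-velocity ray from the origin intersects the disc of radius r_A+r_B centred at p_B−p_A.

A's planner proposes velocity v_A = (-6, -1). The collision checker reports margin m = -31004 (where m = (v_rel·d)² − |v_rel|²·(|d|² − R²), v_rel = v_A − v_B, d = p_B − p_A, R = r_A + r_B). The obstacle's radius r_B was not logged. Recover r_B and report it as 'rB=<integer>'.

m = -31004
d = (-9, 25);  v_rel = (-6, -7),  |v_rel|² = 85
v_rel×d = (-6)·(25) − (-7)·(-9) = -213
since m = R²·85 − (-213)²:  R² = (45369 + -31004) / 85 = 169
R = √169 = 13  ⇒  r_B = 13 − 7 = 6

rB=6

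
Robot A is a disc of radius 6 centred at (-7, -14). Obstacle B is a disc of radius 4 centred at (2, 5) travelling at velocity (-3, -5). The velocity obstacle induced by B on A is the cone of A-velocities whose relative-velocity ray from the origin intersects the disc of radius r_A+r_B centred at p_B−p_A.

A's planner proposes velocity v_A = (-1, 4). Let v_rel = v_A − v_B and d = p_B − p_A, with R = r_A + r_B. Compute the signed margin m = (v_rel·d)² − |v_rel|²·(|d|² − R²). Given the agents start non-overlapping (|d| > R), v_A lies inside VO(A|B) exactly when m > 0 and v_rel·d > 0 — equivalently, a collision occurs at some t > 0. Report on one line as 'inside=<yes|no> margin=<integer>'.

d = (9, 19),  |d|² = 442;  R = 6+4 = 10,  c = 442−10² = 342
v_rel = (2, 9),  |v_rel|² = 85;  v_rel·d = (2)·(9) + (9)·(19) = 189
85·t² − 378·t + 342 = 0  ⇒  m = 189² − 85·342 = 6651
m = 6651 > 0,  v_rel·d = 189 > 0  ⇒  inside

inside=yes margin=6651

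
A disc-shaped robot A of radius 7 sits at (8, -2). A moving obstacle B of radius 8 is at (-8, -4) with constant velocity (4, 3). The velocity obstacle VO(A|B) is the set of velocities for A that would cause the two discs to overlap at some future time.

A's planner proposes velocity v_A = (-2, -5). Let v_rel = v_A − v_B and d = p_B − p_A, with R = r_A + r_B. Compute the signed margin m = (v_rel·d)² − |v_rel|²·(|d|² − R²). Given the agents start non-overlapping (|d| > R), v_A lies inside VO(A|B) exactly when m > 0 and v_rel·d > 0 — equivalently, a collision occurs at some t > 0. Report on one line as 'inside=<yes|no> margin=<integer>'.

d = (-16, -2),  |d|² = 260;  R = 7+8 = 15,  c = 260−15² = 35
v_rel = (-6, -8),  |v_rel|² = 100;  v_rel·d = (-6)·(-16) + (-8)·(-2) = 112
100·t² − 224·t + 35 = 0  ⇒  m = 112² − 100·35 = 9044
m = 9044 > 0,  v_rel·d = 112 > 0  ⇒  inside

inside=yes margin=9044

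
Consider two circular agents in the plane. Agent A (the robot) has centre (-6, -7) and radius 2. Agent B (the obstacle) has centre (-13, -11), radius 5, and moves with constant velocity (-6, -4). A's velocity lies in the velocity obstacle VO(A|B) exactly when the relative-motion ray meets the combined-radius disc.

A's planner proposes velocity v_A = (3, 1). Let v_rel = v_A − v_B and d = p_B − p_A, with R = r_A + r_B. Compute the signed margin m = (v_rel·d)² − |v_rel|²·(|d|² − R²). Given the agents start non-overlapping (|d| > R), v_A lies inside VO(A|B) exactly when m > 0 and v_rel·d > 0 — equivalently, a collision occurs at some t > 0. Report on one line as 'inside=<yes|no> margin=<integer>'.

d = (-7, -4),  |d|² = 65;  R = 2+5 = 7,  c = 65−7² = 16
v_rel = (9, 5),  |v_rel|² = 106;  v_rel·d = (9)·(-7) + (5)·(-4) = -83
106·t² + 166·t + 16 = 0  ⇒  m = (-83)² − 106·16 = 5193
m = 5193 > 0,  v_rel·d = -83 < 0  ⇒  outside

inside=no margin=5193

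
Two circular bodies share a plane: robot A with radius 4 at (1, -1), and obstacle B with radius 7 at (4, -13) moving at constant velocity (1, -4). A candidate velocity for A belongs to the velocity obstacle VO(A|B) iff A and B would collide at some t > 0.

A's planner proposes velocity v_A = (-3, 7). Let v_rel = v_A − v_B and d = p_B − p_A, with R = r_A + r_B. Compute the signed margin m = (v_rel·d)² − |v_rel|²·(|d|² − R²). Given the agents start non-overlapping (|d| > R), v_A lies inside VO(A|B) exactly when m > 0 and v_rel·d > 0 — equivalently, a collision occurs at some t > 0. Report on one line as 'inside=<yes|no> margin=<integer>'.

d = (3, -12),  |d|² = 153;  R = 4+7 = 11,  c = 153−11² = 32
v_rel = (-4, 11),  |v_rel|² = 137;  v_rel·d = (-4)·(3) + (11)·(-12) = -144
137·t² + 288·t + 32 = 0  ⇒  m = (-144)² − 137·32 = 16352
m = 16352 > 0,  v_rel·d = -144 < 0  ⇒  outside

inside=no margin=16352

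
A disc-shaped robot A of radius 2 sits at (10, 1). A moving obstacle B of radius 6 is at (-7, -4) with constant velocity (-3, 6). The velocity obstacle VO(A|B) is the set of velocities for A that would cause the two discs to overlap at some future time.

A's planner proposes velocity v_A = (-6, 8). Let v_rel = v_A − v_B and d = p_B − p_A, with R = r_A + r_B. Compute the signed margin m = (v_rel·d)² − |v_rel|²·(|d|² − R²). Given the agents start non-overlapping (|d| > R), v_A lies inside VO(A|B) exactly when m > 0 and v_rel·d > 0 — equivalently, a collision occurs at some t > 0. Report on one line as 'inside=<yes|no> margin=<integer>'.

d = (-17, -5),  |d|² = 314;  R = 2+6 = 8,  c = 314−8² = 250
v_rel = (-3, 2),  |v_rel|² = 13;  v_rel·d = (-3)·(-17) + (2)·(-5) = 41
13·t² − 82·t + 250 = 0  ⇒  m = 41² − 13·250 = -1569
m = -1569 < 0,  v_rel·d = 41 > 0  ⇒  outside

inside=no margin=-1569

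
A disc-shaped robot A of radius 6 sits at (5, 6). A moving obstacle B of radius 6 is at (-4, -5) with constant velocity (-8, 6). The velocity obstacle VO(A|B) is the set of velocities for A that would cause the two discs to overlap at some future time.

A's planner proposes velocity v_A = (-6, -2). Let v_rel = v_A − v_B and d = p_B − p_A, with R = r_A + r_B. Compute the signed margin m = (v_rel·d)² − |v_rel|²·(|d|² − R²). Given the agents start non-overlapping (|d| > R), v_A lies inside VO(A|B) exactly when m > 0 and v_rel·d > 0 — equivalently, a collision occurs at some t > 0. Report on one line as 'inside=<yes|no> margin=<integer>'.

d = (-9, -11),  |d|² = 202;  R = 6+6 = 12,  c = 202−12² = 58
v_rel = (2, -8),  |v_rel|² = 68;  v_rel·d = (2)·(-9) + (-8)·(-11) = 70
68·t² − 140·t + 58 = 0  ⇒  m = 70² − 68·58 = 956
m = 956 > 0,  v_rel·d = 70 > 0  ⇒  inside

inside=yes margin=956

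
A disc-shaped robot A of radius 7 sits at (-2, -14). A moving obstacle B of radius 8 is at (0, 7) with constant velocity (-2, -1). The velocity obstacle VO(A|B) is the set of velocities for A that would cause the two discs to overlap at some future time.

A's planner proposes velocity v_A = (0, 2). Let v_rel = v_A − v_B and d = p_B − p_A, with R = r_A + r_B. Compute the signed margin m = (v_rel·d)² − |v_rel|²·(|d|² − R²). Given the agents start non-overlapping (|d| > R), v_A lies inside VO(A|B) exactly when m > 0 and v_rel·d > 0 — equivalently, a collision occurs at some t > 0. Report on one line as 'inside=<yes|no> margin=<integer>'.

d = (2, 21),  |d|² = 445;  R = 7+8 = 15,  c = 445−15² = 220
v_rel = (2, 3),  |v_rel|² = 13;  v_rel·d = (2)·(2) + (3)·(21) = 67
13·t² − 134·t + 220 = 0  ⇒  m = 67² − 13·220 = 1629
m = 1629 > 0,  v_rel·d = 67 > 0  ⇒  inside

inside=yes margin=1629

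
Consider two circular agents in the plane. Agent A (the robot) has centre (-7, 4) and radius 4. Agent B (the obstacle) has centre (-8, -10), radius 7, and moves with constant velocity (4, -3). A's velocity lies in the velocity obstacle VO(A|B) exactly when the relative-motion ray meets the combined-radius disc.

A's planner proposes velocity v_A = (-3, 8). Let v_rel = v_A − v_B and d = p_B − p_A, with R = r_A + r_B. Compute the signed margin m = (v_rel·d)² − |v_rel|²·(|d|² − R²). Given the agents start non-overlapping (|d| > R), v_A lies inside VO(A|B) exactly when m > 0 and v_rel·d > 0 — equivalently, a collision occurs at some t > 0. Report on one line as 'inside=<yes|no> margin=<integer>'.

d = (-1, -14),  |d|² = 197;  R = 4+7 = 11,  c = 197−11² = 76
v_rel = (-7, 11),  |v_rel|² = 170;  v_rel·d = (-7)·(-1) + (11)·(-14) = -147
170·t² + 294·t + 76 = 0  ⇒  m = (-147)² − 170·76 = 8689
m = 8689 > 0,  v_rel·d = -147 < 0  ⇒  outside

inside=no margin=8689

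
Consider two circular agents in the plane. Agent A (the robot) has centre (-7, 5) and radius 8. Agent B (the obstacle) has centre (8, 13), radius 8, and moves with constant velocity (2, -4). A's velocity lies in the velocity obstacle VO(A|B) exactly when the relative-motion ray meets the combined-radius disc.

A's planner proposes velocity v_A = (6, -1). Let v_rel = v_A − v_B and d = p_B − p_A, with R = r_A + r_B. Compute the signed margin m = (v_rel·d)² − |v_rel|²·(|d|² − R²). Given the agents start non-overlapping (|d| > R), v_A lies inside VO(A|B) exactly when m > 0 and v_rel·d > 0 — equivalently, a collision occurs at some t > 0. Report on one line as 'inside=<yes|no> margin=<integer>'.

d = (15, 8),  |d|² = 289;  R = 8+8 = 16,  c = 289−16² = 33
v_rel = (4, 3),  |v_rel|² = 25;  v_rel·d = (4)·(15) + (3)·(8) = 84
25·t² − 168·t + 33 = 0  ⇒  m = 84² − 25·33 = 6231
m = 6231 > 0,  v_rel·d = 84 > 0  ⇒  inside

inside=yes margin=6231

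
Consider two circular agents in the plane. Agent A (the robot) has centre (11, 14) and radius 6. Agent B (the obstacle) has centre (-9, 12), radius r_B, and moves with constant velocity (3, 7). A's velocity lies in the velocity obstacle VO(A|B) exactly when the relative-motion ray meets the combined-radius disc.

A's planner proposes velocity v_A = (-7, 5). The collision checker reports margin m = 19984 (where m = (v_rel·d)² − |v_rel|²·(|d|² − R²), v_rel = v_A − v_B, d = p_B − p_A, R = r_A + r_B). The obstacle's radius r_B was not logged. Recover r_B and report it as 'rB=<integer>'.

m = 19984
d = (-20, -2);  v_rel = (-10, -2),  |v_rel|² = 104
v_rel×d = (-10)·(-2) − (-2)·(-20) = -20
since m = R²·104 − (-20)²:  R² = (400 + 19984) / 104 = 196
R = √196 = 14  ⇒  r_B = 14 − 6 = 8

rB=8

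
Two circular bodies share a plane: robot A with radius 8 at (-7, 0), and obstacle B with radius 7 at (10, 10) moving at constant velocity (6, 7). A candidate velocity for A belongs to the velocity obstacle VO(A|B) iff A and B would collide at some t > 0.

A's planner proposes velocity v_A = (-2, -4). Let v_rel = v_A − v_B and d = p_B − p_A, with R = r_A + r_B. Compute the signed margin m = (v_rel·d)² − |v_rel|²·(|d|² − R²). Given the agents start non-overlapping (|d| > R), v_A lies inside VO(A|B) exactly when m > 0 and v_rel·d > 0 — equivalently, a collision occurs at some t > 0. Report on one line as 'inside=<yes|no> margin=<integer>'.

d = (17, 10),  |d|² = 389;  R = 8+7 = 15,  c = 389−15² = 164
v_rel = (-8, -11),  |v_rel|² = 185;  v_rel·d = (-8)·(17) + (-11)·(10) = -246
185·t² + 492·t + 164 = 0  ⇒  m = (-246)² − 185·164 = 30176
m = 30176 > 0,  v_rel·d = -246 < 0  ⇒  outside

inside=no margin=30176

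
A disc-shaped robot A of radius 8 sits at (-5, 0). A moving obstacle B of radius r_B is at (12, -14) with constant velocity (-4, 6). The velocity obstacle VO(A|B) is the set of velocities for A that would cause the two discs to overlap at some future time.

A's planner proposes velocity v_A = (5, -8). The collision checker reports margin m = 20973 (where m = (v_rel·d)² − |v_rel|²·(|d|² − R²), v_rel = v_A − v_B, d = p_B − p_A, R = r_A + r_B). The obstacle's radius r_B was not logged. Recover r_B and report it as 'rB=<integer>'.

m = 20973
d = (17, -14);  v_rel = (9, -14),  |v_rel|² = 277
v_rel×d = (9)·(-14) − (-14)·(17) = 112
since m = R²·277 − 112²:  R² = (12544 + 20973) / 277 = 121
R = √121 = 11  ⇒  r_B = 11 − 8 = 3

rB=3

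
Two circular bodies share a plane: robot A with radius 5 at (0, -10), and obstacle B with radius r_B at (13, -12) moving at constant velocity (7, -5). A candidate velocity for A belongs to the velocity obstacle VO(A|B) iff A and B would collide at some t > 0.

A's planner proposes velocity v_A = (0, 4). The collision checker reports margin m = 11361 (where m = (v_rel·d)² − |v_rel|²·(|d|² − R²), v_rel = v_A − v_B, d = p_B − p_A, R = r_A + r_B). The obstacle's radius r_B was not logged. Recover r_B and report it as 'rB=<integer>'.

m = 11361
d = (13, -2);  v_rel = (-7, 9),  |v_rel|² = 130
v_rel×d = (-7)·(-2) − (9)·(13) = -103
since m = R²·130 − (-103)²:  R² = (10609 + 11361) / 130 = 169
R = √169 = 13  ⇒  r_B = 13 − 5 = 8

rB=8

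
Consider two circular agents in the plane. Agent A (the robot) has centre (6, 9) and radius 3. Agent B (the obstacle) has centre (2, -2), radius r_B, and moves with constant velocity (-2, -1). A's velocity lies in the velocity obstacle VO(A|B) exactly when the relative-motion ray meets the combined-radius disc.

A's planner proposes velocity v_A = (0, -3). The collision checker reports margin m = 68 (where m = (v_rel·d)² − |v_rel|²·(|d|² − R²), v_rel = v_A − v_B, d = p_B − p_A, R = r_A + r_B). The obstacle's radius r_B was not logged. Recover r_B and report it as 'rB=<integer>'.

m = 68
d = (-4, -11);  v_rel = (2, -2),  |v_rel|² = 8
v_rel×d = (2)·(-11) − (-2)·(-4) = -30
since m = R²·8 − (-30)²:  R² = (900 + 68) / 8 = 121
R = √121 = 11  ⇒  r_B = 11 − 3 = 8

rB=8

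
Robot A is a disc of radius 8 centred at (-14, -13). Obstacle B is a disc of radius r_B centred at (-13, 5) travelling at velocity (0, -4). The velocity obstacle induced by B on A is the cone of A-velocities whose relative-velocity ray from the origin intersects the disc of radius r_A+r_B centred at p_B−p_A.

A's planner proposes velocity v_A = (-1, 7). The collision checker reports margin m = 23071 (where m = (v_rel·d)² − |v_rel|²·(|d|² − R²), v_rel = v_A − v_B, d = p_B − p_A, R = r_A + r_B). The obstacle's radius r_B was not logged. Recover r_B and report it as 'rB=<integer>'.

m = 23071
d = (1, 18);  v_rel = (-1, 11),  |v_rel|² = 122
v_rel×d = (-1)·(18) − (11)·(1) = -29
since m = R²·122 − (-29)²:  R² = (841 + 23071) / 122 = 196
R = √196 = 14  ⇒  r_B = 14 − 8 = 6

rB=6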